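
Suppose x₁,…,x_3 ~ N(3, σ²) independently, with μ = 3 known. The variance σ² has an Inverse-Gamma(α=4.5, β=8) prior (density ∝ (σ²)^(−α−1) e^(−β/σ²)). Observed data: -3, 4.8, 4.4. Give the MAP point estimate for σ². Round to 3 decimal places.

σ̂²_MAP = 4.086

Sum of squared deviations about the known mean: SS = (-3−3)² + (4.8−3)² + (4.4−3)² = 41.2.
The Normal likelihood contributes (σ²)^(−n/2) exp(−SS/(2σ²)), so the posterior is Inverse-Gamma(α + n/2, β + SS/2) = Inverse-Gamma(6, 28.6).
The mode of Inverse-Gamma(a, b) is b/(a+1) = 28.6/7 ≈ 4.086.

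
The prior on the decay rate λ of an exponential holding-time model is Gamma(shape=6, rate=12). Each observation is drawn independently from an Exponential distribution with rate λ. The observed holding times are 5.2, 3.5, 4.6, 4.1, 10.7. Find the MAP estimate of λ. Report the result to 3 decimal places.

The Exponential(rate=λ) likelihood is ∝ λ^n e^(−λΣtᵢ). Here n = 5 and Σtᵢ = 5.2 + 3.5 + 4.6 + 4.1 + 10.7 = 28.1.
Posterior ∝ λ^5e^(−12λ) · λ^5e^(−28.1λ) = λ^10e^(−40.1λ), i.e. Gamma(11, 40.1).
Mode = (a−1)/b = 10/40.1 ≈ 0.249.

λ̂_MAP = 0.249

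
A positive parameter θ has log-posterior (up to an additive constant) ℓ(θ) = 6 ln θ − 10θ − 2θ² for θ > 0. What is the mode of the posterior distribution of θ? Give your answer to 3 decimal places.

ℓ'(θ) = 6/θ − 10 − 4θ. Setting this to zero and multiplying by θ: 4θ² + 10θ − 6 = 0.
θ = (−10 + √(10² + 4·4·6)) / (2·4) = (−10 + √196) / 8 = (−10 + 14)/8 = 1/2.
ℓ''(θ) = −6/θ² − 4 < 0, confirming a maximum.

θ̂_MAP = 0.500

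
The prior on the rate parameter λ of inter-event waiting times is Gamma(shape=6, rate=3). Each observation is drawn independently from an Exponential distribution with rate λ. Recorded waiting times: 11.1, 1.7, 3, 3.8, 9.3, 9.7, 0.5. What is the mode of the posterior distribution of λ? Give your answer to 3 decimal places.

λ̂_MAP = 0.285

The Exponential(rate=λ) likelihood is ∝ λ^n e^(−λΣtᵢ). Here n = 7 and Σtᵢ = 11.1 + 1.7 + 3 + 3.8 + 9.3 + 9.7 + 0.5 = 39.1.
Posterior ∝ λ^5e^(−3λ) · λ^7e^(−39.1λ) = λ^12e^(−42.1λ), i.e. Gamma(13, 42.1).
Mode = (a−1)/b = 12/42.1 ≈ 0.285.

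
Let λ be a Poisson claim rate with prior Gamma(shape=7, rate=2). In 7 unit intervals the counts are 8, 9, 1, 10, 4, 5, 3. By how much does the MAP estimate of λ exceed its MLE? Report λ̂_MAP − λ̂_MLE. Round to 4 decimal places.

MAP − MLE = -0.6032

Σxᵢ = 40. Posterior is Gamma(47, 9); MAP = (47−1)/9 = 46/9 ≈ 5.11111.
MLE = x̄ = 40/7 ≈ 5.71429.
Difference = 46/9 − 40/7 = -38/63 ≈ -0.6032.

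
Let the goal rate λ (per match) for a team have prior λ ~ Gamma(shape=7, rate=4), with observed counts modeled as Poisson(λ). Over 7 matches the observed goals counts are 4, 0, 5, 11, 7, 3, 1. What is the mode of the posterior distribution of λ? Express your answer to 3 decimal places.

λ̂_MAP = 3.364

Σxᵢ = 4+0+5+11+7+3+1 = 31, with n = 7.
Posterior ∝ λ^6e^(−4λ) · λ^31e^(−7λ) = λ^37e^(−11λ), i.e. Gamma(shape=38, rate=11).
The mode of a Gamma(a, b) with a ≥ 1 (shape–rate) is (a−1)/b = 37/11 ≈ 3.364.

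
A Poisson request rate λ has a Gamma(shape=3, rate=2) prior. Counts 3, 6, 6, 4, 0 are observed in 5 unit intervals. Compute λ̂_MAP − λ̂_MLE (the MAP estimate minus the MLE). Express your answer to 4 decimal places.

MAP − MLE = -0.8000

Σxᵢ = 19. Posterior is Gamma(22, 7); MAP = (22−1)/7 = 21/7 ≈ 3.00000.
MLE = x̄ = 19/5 ≈ 3.80000.
Difference = 21/7 − 19/5 = -4/5 ≈ -0.8000.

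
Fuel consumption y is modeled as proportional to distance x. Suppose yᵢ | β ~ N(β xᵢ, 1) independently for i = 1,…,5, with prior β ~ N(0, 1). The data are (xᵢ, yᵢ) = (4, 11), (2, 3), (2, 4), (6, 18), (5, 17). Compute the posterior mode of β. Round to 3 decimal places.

log p(β | y) = −Σ(yᵢ − βxᵢ)²/(2·1) − β²/(2·1) + const.
Setting the derivative to zero: Σxᵢ(yᵢ − βxᵢ)/1 − β/1 = 0, so β = Σxᵢyᵢ / (Σxᵢ² + σ²/τ²).
Σxᵢyᵢ = 4·11 + 2·3 + 2·4 + 6·18 + 5·17 = 251; Σxᵢ² = 85; σ²/τ² = 1.
β̂_MAP = 251 / (85 + 1) = 251/86 ≈ 2.919.

β̂_MAP = 2.919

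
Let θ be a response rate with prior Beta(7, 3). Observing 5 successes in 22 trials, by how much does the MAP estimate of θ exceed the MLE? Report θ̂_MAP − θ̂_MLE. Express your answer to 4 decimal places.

Posterior is Beta(12, 20); MAP = (12−1)/(32−2) = 11/30 ≈ 0.36667.
MLE ignores the prior: θ̂_MLE = k/n = 5/22 ≈ 0.22727.
Difference = 11/30 − 5/22 = 23/165 ≈ 0.1394.

MAP − MLE = 0.1394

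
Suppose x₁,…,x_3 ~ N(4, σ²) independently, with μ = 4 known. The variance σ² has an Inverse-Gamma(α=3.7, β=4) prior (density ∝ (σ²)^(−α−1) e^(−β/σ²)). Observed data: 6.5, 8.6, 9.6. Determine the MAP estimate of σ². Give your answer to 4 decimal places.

Sum of squared deviations about the known mean: SS = (6.5−4)² + (8.6−4)² + (9.6−4)² = 58.77.
The Normal likelihood contributes (σ²)^(−n/2) exp(−SS/(2σ²)), so the posterior is Inverse-Gamma(α + n/2, β + SS/2) = Inverse-Gamma(5.2, 33.385).
The mode of Inverse-Gamma(a, b) is b/(a+1) = 33.385/6.2 ≈ 5.3847.

σ̂²_MAP = 5.3847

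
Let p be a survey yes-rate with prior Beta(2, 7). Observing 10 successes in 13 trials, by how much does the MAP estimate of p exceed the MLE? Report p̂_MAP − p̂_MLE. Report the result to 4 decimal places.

MAP − MLE = -0.2192

Posterior is Beta(12, 10); MAP = (12−1)/(22−2) = 11/20 ≈ 0.55000.
MLE ignores the prior: p̂_MLE = k/n = 10/13 ≈ 0.76923.
Difference = 11/20 − 10/13 = -57/260 ≈ -0.2192.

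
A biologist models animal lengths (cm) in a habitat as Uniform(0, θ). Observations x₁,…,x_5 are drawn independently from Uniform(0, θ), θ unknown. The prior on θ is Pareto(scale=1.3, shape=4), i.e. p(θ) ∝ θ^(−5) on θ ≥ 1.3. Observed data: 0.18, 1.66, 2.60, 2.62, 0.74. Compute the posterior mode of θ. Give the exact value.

θ̂_MAP = 2.62

The Uniform(0, θ) likelihood is θ^(−n) for θ ≥ max(xᵢ), zero otherwise. Here max(xᵢ) = 2.62.
Posterior ∝ θ^(−5) · θ^(−5) = θ^(−10) on θ ≥ max(1.3, 2.62) = 2.62.
This density is strictly decreasing in θ, so the posterior mode lies at the lower boundary of the support.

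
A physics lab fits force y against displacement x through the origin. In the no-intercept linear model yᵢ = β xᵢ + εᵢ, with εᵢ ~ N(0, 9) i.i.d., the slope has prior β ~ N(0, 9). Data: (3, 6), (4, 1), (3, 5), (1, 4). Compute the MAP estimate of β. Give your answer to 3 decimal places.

β̂_MAP = 1.139

log p(β | y) = −Σ(yᵢ − βxᵢ)²/(2·9) − β²/(2·9) + const.
Setting the derivative to zero: Σxᵢ(yᵢ − βxᵢ)/9 − β/9 = 0, so β = Σxᵢyᵢ / (Σxᵢ² + σ²/τ²).
Σxᵢyᵢ = 3·6 + 4·1 + 3·5 + 1·4 = 41; Σxᵢ² = 35; σ²/τ² = 1.
β̂_MAP = 41 / (35 + 1) = 41/36 ≈ 1.139.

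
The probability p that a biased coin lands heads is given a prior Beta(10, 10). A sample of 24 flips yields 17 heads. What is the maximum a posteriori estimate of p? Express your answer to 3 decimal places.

Prior: Beta(10, 10).
Data: 17 successes in 24 trials. The binomial likelihood contributes p^17(1−p)^7, so the posterior is Beta(10+17, 10+7) = Beta(27, 17).
For Beta(a, b) with a, b > 1 the mode is (a−1)/(a+b−2) = 26/42 ≈ 0.619.

p̂_MAP = 0.619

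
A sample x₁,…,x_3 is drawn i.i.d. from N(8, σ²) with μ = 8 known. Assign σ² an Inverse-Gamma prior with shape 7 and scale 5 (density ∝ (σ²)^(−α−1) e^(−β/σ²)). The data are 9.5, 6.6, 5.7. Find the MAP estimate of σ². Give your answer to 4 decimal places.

σ̂²_MAP = 1.0263

Sum of squared deviations about the known mean: SS = (9.5−8)² + (6.6−8)² + (5.7−8)² = 9.5.
The Normal likelihood contributes (σ²)^(−n/2) exp(−SS/(2σ²)), so the posterior is Inverse-Gamma(α + n/2, β + SS/2) = Inverse-Gamma(8.5, 9.75).
The mode of Inverse-Gamma(a, b) is b/(a+1) = 9.75/9.5 ≈ 1.0263.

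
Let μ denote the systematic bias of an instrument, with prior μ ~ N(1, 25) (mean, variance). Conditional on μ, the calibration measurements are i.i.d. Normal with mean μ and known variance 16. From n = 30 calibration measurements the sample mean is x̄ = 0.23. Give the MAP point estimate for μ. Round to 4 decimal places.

n = 30, x̄ = 0.23.
For a Normal prior and Normal likelihood with known variance, the posterior is Normal; its mode equals its mean, the precision-weighted average.
Prior precision 1/σ₀² = 1/25 = 0.04; data precision n/σ² = 30/16 = 1.875.
μ̂ = (0.04·1 + 1.875·0.23) / (0.04 + 1.875) = 0.47125/1.915 = 377/1532 ≈ 0.2461.

μ̂_MAP = 0.2461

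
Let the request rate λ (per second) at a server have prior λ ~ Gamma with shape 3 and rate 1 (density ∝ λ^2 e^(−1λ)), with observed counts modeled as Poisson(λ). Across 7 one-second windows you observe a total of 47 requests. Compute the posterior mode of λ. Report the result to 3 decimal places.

λ̂_MAP = 6.125

Σxᵢ = 47, n = 7.
Posterior ∝ λ^2e^(−1λ) · λ^47e^(−7λ) = λ^49e^(−8λ), i.e. Gamma(shape=50, rate=8).
The mode of a Gamma(a, b) with a ≥ 1 (shape–rate) is (a−1)/b = 49/8 ≈ 6.125.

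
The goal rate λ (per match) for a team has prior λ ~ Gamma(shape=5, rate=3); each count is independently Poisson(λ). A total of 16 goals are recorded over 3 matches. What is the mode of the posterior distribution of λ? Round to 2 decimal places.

λ̂_MAP = 3.33

Σxᵢ = 16, n = 3.
Posterior ∝ λ^4e^(−3λ) · λ^16e^(−3λ) = λ^20e^(−6λ), i.e. Gamma(shape=21, rate=6).
The mode of a Gamma(a, b) with a ≥ 1 (shape–rate) is (a−1)/b = 20/6 ≈ 3.33.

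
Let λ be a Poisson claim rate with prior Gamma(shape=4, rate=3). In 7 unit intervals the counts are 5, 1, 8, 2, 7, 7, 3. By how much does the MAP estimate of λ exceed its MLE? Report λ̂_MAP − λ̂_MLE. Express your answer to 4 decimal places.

Σxᵢ = 33. Posterior is Gamma(37, 10); MAP = (37−1)/10 = 36/10 ≈ 3.60000.
MLE = x̄ = 33/7 ≈ 4.71429.
Difference = 36/10 − 33/7 = -39/35 ≈ -1.1143.

MAP − MLE = -1.1143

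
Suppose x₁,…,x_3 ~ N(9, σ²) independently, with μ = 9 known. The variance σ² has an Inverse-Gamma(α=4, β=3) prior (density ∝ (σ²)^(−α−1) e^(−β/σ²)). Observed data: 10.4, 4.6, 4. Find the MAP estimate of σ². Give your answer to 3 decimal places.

Sum of squared deviations about the known mean: SS = (10.4−9)² + (4.6−9)² + (4−9)² = 46.32.
The Normal likelihood contributes (σ²)^(−n/2) exp(−SS/(2σ²)), so the posterior is Inverse-Gamma(α + n/2, β + SS/2) = Inverse-Gamma(5.5, 26.16).
The mode of Inverse-Gamma(a, b) is b/(a+1) = 26.16/6.5 ≈ 4.025.

σ̂²_MAP = 4.025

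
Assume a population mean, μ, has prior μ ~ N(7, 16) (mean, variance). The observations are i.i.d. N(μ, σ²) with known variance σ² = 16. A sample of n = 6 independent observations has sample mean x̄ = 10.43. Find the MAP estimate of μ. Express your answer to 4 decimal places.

μ̂_MAP = 9.9400

n = 6, x̄ = 10.43.
For a Normal prior and Normal likelihood with known variance, the posterior is Normal; its mode equals its mean, the precision-weighted average.
Prior precision 1/σ₀² = 1/16 = 0.0625; data precision n/σ² = 6/16 = 0.375.
μ̂ = (0.0625·7 + 0.375·10.43) / (0.0625 + 0.375) = 4.34875/0.4375 = 9.9400.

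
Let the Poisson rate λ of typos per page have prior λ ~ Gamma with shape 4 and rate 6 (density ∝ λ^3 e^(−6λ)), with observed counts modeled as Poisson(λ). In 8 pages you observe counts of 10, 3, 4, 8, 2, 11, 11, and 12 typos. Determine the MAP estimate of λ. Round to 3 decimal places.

λ̂_MAP = 4.571

Σxᵢ = 10+3+4+8+2+11+11+12 = 61, with n = 8.
Posterior ∝ λ^3e^(−6λ) · λ^61e^(−8λ) = λ^64e^(−14λ), i.e. Gamma(shape=65, rate=14).
The mode of a Gamma(a, b) with a ≥ 1 (shape–rate) is (a−1)/b = 64/14 ≈ 4.571.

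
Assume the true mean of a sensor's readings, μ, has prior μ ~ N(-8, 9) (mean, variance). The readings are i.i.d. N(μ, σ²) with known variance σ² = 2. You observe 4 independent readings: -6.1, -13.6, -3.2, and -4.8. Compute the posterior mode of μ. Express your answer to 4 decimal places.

μ̂_MAP = -6.9816

n = 4; x̄ = ((-6.1) + (-13.6) + (-3.2) + (-4.8))/4 = -27.7/4 = -6.925.
For a Normal prior and Normal likelihood with known variance, the posterior is Normal; its mode equals its mean, the precision-weighted average.
Prior precision 1/σ₀² = 1/9; data precision n/σ² = 4/2 = 2.
μ̂ = ((1/9)·(-8) + 2·(-6.925)) / (1/9 + 2) = (-2653/180)/(19/9) = -2653/380 ≈ -6.9816.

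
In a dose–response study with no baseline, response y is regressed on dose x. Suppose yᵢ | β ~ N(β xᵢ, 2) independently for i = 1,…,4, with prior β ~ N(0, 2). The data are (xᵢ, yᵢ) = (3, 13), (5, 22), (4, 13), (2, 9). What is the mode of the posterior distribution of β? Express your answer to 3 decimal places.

β̂_MAP = 3.982

log p(β | y) = −Σ(yᵢ − βxᵢ)²/(2·2) − β²/(2·2) + const.
Setting the derivative to zero: Σxᵢ(yᵢ − βxᵢ)/2 − β/2 = 0, so β = Σxᵢyᵢ / (Σxᵢ² + σ²/τ²).
Σxᵢyᵢ = 3·13 + 5·22 + 4·13 + 2·9 = 219; Σxᵢ² = 54; σ²/τ² = 1.
β̂_MAP = 219 / (54 + 1) = 219/55 ≈ 3.982.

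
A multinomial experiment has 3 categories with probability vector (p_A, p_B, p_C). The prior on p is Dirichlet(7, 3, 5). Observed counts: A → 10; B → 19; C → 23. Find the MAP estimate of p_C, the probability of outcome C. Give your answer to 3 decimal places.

The posterior is Dirichlet(αᵢ + nᵢ) = Dirichlet(17, 22, 28).
For a Dirichlet(a₁,…,a_K) with all aᵢ > 1, the mode has j-th component (aⱼ − 1)/(Σaᵢ − K).
Here Σaᵢ = 67 and K = 3, so p_C = (28 − 1)/(67 − 3) = 27/64 ≈ 0.422.

MAP estimate of p_C = 0.422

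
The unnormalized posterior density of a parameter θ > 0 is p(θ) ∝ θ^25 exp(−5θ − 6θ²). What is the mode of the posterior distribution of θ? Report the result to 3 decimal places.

ℓ'(θ) = 25/θ − 5 − 12θ. Setting this to zero and multiplying by θ: 12θ² + 5θ − 25 = 0.
θ = (−5 + √(5² + 4·12·25)) / (2·12) = (−5 + √1225) / 24 = (−5 + 35)/24 = 5/4.
ℓ''(θ) = −25/θ² − 12 < 0, confirming a maximum.

θ̂_MAP = 1.250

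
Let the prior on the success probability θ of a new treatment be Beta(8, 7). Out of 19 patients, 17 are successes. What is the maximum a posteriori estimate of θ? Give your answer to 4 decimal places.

θ̂_MAP = 0.7500

Prior: Beta(8, 7).
Data: 17 successes in 19 trials. The binomial likelihood contributes θ^17(1−θ)^2, so the posterior is Beta(8+17, 7+2) = Beta(25, 9).
For Beta(a, b) with a, b > 1 the mode is (a−1)/(a+b−2) = 24/32 ≈ 0.7500.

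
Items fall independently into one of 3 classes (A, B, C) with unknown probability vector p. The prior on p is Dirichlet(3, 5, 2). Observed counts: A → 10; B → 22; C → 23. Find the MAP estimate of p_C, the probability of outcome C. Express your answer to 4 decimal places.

The posterior is Dirichlet(αᵢ + nᵢ) = Dirichlet(13, 27, 25).
For a Dirichlet(a₁,…,a_K) with all aᵢ > 1, the mode has j-th component (aⱼ − 1)/(Σaᵢ − K).
Here Σaᵢ = 65 and K = 3, so p_C = (25 − 1)/(65 − 3) = 24/62 ≈ 0.3871.

MAP estimate of p_C = 0.3871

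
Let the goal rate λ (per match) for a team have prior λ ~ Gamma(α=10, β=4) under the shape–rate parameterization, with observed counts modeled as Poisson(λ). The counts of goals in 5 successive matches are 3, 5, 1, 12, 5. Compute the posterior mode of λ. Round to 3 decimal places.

Σxᵢ = 3+5+1+12+5 = 26, with n = 5.
Posterior ∝ λ^9e^(−4λ) · λ^26e^(−5λ) = λ^35e^(−9λ), i.e. Gamma(shape=36, rate=9).
The mode of a Gamma(a, b) with a ≥ 1 (shape–rate) is (a−1)/b = 35/9 ≈ 3.889.

λ̂_MAP = 3.889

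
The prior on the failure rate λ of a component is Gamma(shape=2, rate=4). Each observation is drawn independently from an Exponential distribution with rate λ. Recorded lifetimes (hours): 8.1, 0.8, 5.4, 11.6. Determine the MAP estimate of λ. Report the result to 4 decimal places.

λ̂_MAP = 0.1672

The Exponential(rate=λ) likelihood is ∝ λ^n e^(−λΣtᵢ). Here n = 4 and Σtᵢ = 8.1 + 0.8 + 5.4 + 11.6 = 25.9.
Posterior ∝ λe^(−4λ) · λ^4e^(−25.9λ) = λ^5e^(−29.9λ), i.e. Gamma(6, 29.9).
Mode = (a−1)/b = 5/29.9 ≈ 0.1672.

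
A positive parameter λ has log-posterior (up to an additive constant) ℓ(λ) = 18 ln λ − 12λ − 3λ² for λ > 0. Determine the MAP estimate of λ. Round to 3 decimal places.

ℓ'(λ) = 18/λ − 12 − 6λ. Setting this to zero and multiplying by λ: 6λ² + 12λ − 18 = 0.
λ = (−12 + √(12² + 4·6·18)) / (2·6) = (−12 + √576) / 12 = (−12 + 24)/12 = 1.
ℓ''(λ) = −18/λ² − 6 < 0, confirming a maximum.

λ̂_MAP = 1.000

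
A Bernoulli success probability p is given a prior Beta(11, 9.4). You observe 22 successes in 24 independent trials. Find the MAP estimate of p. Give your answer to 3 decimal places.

p̂_MAP = 0.755

Prior: Beta(11, 9.4).
Data: 22 successes in 24 trials. The binomial likelihood contributes p^22(1−p)^2, so the posterior is Beta(11+22, 9.4+2) = Beta(33, 11.4).
For Beta(a, b) with a, b > 1 the mode is (a−1)/(a+b−2) = 32/42.4 ≈ 0.755.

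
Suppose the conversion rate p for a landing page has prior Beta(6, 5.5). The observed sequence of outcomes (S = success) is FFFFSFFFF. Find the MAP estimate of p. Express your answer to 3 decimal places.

Prior: Beta(6, 5.5).
Data: 1 success in 9 trials (from the sequence). The binomial likelihood contributes p(1−p)^8, so the posterior is Beta(6+1, 5.5+8) = Beta(7, 13.5).
For Beta(a, b) with a, b > 1 the mode is (a−1)/(a+b−2) = 6/18.5 ≈ 0.324.

p̂_MAP = 0.324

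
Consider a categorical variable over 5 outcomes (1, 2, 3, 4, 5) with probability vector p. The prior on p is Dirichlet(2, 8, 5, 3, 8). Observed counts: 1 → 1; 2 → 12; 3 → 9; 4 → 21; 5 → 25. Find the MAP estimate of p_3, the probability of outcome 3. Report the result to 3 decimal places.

MAP estimate: 0.146

The posterior is Dirichlet(αᵢ + nᵢ) = Dirichlet(3, 20, 14, 24, 33).
For a Dirichlet(a₁,…,a_K) with all aᵢ > 1, the mode has j-th component (aⱼ − 1)/(Σaᵢ − K).
Here Σaᵢ = 94 and K = 5, so p_3 = (14 − 1)/(94 − 5) = 13/89 ≈ 0.146.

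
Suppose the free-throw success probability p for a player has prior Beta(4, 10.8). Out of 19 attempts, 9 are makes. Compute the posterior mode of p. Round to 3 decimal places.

p̂_MAP = 0.377

Prior: Beta(4, 10.8).
Data: 9 successes in 19 trials. The binomial likelihood contributes p^9(1−p)^10, so the posterior is Beta(4+9, 10.8+10) = Beta(13, 20.8).
For Beta(a, b) with a, b > 1 the mode is (a−1)/(a+b−2) = 12/31.8 ≈ 0.377.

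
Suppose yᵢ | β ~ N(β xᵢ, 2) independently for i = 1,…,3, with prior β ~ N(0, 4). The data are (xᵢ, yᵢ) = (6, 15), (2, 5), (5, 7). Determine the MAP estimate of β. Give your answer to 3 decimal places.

β̂_MAP = 2.061

log p(β | y) = −Σ(yᵢ − βxᵢ)²/(2·2) − β²/(2·4) + const.
Setting the derivative to zero: Σxᵢ(yᵢ − βxᵢ)/2 − β/4 = 0, so β = Σxᵢyᵢ / (Σxᵢ² + σ²/τ²).
Σxᵢyᵢ = 6·15 + 2·5 + 5·7 = 135; Σxᵢ² = 65; σ²/τ² = 0.5.
β̂_MAP = 135 / (65 + 0.5) = 135/65.5 ≈ 2.061.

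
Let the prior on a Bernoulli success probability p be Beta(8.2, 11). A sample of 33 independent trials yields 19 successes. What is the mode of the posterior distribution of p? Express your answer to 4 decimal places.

Prior: Beta(8.2, 11).
Data: 19 successes in 33 trials. The binomial likelihood contributes p^19(1−p)^14, so the posterior is Beta(8.2+19, 11+14) = Beta(27.2, 25).
For Beta(a, b) with a, b > 1 the mode is (a−1)/(a+b−2) = 26.2/50.2 ≈ 0.5219.

p̂_MAP = 0.5219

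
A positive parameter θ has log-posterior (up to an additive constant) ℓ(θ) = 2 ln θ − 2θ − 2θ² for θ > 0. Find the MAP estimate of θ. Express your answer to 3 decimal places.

ℓ'(θ) = 2/θ − 2 − 4θ. Setting this to zero and multiplying by θ: 4θ² + 2θ − 2 = 0.
θ = (−2 + √(2² + 4·4·2)) / (2·4) = (−2 + √36) / 8 = (−2 + 6)/8 = 1/2.
ℓ''(θ) = −2/θ² − 4 < 0, confirming a maximum.

θ̂_MAP = 0.500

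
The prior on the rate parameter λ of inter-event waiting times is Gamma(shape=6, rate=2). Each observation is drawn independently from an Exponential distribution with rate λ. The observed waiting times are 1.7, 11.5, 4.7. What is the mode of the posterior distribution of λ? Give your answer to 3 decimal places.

λ̂_MAP = 0.402

The Exponential(rate=λ) likelihood is ∝ λ^n e^(−λΣtᵢ). Here n = 3 and Σtᵢ = 1.7 + 11.5 + 4.7 = 17.9.
Posterior ∝ λ^5e^(−2λ) · λ^3e^(−17.9λ) = λ^8e^(−19.9λ), i.e. Gamma(9, 19.9).
Mode = (a−1)/b = 8/19.9 ≈ 0.402.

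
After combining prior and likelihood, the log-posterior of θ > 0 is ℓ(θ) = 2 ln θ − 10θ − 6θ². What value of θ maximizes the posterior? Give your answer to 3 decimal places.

θ̂_MAP = 0.167

ℓ'(θ) = 2/θ − 10 − 12θ. Setting this to zero and multiplying by θ: 12θ² + 10θ − 2 = 0.
θ = (−10 + √(10² + 4·12·2)) / (2·12) = (−10 + √196) / 24 = (−10 + 14)/24 = 1/6.
ℓ''(θ) = −2/θ² − 12 < 0, confirming a maximum.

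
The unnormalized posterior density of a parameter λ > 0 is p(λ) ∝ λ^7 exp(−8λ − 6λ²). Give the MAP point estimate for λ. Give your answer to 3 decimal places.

ℓ'(λ) = 7/λ − 8 − 12λ. Setting this to zero and multiplying by λ: 12λ² + 8λ − 7 = 0.
λ = (−8 + √(8² + 4·12·7)) / (2·12) = (−8 + √400) / 24 = (−8 + 20)/24 = 1/2.
ℓ''(λ) = −7/λ² − 12 < 0, confirming a maximum.

λ̂_MAP = 0.500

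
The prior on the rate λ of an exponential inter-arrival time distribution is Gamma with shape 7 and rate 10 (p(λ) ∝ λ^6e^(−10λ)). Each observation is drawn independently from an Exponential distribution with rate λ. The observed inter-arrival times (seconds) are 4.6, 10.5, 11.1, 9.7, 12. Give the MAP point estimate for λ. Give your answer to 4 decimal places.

The Exponential(rate=λ) likelihood is ∝ λ^n e^(−λΣtᵢ). Here n = 5 and Σtᵢ = 4.6 + 10.5 + 11.1 + 9.7 + 12 = 47.9.
Posterior ∝ λ^6e^(−10λ) · λ^5e^(−47.9λ) = λ^11e^(−57.9λ), i.e. Gamma(12, 57.9).
Mode = (a−1)/b = 11/57.9 ≈ 0.1900.

λ̂_MAP = 0.1900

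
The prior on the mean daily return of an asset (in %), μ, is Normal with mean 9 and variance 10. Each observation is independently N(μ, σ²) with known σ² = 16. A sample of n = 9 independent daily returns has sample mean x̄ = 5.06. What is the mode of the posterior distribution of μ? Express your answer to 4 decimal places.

n = 9, x̄ = 5.06.
For a Normal prior and Normal likelihood with known variance, the posterior is Normal; its mode equals its mean, the precision-weighted average.
Prior precision 1/σ₀² = 1/10 = 0.1; data precision n/σ² = 9/16 = 0.5625.
μ̂ = (0.1·9 + 0.5625·5.06) / (0.1 + 0.5625) = 3.74625/0.6625 = 2997/530 ≈ 5.6547.

μ̂_MAP = 5.6547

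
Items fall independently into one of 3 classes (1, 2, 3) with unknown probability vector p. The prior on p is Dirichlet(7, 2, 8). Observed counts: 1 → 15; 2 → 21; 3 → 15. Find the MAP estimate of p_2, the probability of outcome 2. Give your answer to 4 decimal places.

MAP estimate: 0.3385

The posterior is Dirichlet(αᵢ + nᵢ) = Dirichlet(22, 23, 23).
For a Dirichlet(a₁,…,a_K) with all aᵢ > 1, the mode has j-th component (aⱼ − 1)/(Σaᵢ − K).
Here Σaᵢ = 68 and K = 3, so p_2 = (23 − 1)/(68 − 3) = 22/65 ≈ 0.3385.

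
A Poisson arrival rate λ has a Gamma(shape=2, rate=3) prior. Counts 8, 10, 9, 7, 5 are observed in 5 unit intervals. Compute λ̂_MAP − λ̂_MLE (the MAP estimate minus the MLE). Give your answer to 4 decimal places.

Σxᵢ = 39. Posterior is Gamma(41, 8); MAP = (41−1)/8 = 40/8 ≈ 5.00000.
MLE = x̄ = 39/5 ≈ 7.80000.
Difference = 40/8 − 39/5 = -14/5 ≈ -2.8000.

MAP − MLE = -2.8000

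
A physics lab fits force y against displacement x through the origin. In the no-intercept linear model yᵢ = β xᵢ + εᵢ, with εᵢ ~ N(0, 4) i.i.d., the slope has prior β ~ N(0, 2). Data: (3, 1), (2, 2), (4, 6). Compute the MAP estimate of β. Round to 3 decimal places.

β̂_MAP = 1.000

log p(β | y) = −Σ(yᵢ − βxᵢ)²/(2·4) − β²/(2·2) + const.
Setting the derivative to zero: Σxᵢ(yᵢ − βxᵢ)/4 − β/2 = 0, so β = Σxᵢyᵢ / (Σxᵢ² + σ²/τ²).
Σxᵢyᵢ = 3·1 + 2·2 + 4·6 = 31; Σxᵢ² = 29; σ²/τ² = 2.
β̂_MAP = 31 / (29 + 2) = 31/31 ≈ 1.000.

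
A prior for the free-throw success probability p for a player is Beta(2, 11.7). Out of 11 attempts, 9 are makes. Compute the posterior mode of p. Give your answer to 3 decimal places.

Prior: Beta(2, 11.7).
Data: 9 successes in 11 trials. The binomial likelihood contributes p^9(1−p)^2, so the posterior is Beta(2+9, 11.7+2) = Beta(11, 13.7).
For Beta(a, b) with a, b > 1 the mode is (a−1)/(a+b−2) = 10/22.7 ≈ 0.441.

p̂_MAP = 0.441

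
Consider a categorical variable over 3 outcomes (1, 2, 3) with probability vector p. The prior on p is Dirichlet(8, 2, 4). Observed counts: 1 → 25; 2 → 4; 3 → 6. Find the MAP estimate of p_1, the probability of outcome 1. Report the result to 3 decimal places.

MAP estimate: 0.696

The posterior is Dirichlet(αᵢ + nᵢ) = Dirichlet(33, 6, 10).
For a Dirichlet(a₁,…,a_K) with all aᵢ > 1, the mode has j-th component (aⱼ − 1)/(Σaᵢ − K).
Here Σaᵢ = 49 and K = 3, so p_1 = (33 − 1)/(49 − 3) = 32/46 ≈ 0.696.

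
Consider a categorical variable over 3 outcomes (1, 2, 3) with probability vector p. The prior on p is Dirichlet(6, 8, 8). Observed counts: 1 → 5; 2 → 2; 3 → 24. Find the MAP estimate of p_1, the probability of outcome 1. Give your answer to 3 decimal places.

MAP estimate: 0.200

The posterior is Dirichlet(αᵢ + nᵢ) = Dirichlet(11, 10, 32).
For a Dirichlet(a₁,…,a_K) with all aᵢ > 1, the mode has j-th component (aⱼ − 1)/(Σaᵢ − K).
Here Σaᵢ = 53 and K = 3, so p_1 = (11 − 1)/(53 − 3) = 10/50 ≈ 0.200.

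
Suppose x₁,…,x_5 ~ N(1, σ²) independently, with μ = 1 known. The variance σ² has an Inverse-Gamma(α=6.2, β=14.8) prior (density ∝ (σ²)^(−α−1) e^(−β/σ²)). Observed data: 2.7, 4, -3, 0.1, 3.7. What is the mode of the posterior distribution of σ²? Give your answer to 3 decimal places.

Sum of squared deviations about the known mean: SS = (2.7−1)² + (4−1)² + (-3−1)² + (0.1−1)² + (3.7−1)² = 35.99.
The Normal likelihood contributes (σ²)^(−n/2) exp(−SS/(2σ²)), so the posterior is Inverse-Gamma(α + n/2, β + SS/2) = Inverse-Gamma(8.7, 32.795).
The mode of Inverse-Gamma(a, b) is b/(a+1) = 32.795/9.7 ≈ 3.381.

σ̂²_MAP = 3.381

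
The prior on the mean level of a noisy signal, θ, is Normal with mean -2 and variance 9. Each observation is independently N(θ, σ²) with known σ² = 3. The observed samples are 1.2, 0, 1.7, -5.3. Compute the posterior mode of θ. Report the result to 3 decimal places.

n = 4; x̄ = (1.2 + 0 + 1.7 + (-5.3))/4 = -2.4/4 = -0.6.
For a Normal prior and Normal likelihood with known variance, the posterior is Normal; its mode equals its mean, the precision-weighted average.
Prior precision 1/σ₀² = 1/9; data precision n/σ² = 4/3.
θ̂ = ((1/9)·(-2) + (4/3)·(-0.6)) / (1/9 + 4/3) = (-46/45)/(13/9) = -46/65 ≈ -0.708.

θ̂_MAP = -0.708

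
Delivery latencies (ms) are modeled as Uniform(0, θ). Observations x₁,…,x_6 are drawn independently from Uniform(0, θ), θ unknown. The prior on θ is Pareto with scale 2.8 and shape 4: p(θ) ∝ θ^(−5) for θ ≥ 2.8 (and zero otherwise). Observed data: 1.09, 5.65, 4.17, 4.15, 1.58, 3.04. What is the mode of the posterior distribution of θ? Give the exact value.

The Uniform(0, θ) likelihood is θ^(−n) for θ ≥ max(xᵢ), zero otherwise. Here max(xᵢ) = 5.65.
Posterior ∝ θ^(−5) · θ^(−6) = θ^(−11) on θ ≥ max(2.8, 5.65) = 5.65.
This density is strictly decreasing in θ, so the posterior mode lies at the lower boundary of the support.

θ̂_MAP = 5.65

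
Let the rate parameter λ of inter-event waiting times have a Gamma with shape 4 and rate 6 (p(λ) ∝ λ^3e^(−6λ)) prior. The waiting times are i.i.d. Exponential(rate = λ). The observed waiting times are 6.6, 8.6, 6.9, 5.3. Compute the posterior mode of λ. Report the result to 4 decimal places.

λ̂_MAP = 0.2096

The Exponential(rate=λ) likelihood is ∝ λ^n e^(−λΣtᵢ). Here n = 4 and Σtᵢ = 6.6 + 8.6 + 6.9 + 5.3 = 27.4.
Posterior ∝ λ^3e^(−6λ) · λ^4e^(−27.4λ) = λ^7e^(−33.4λ), i.e. Gamma(8, 33.4).
Mode = (a−1)/b = 7/33.4 ≈ 0.2096.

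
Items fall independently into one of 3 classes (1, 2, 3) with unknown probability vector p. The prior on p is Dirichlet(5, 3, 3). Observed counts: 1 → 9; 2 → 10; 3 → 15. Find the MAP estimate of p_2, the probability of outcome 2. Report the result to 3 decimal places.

The posterior is Dirichlet(αᵢ + nᵢ) = Dirichlet(14, 13, 18).
For a Dirichlet(a₁,…,a_K) with all aᵢ > 1, the mode has j-th component (aⱼ − 1)/(Σaᵢ − K).
Here Σaᵢ = 45 and K = 3, so p_2 = (13 − 1)/(45 − 3) = 12/42 ≈ 0.286.

MAP estimate: 0.286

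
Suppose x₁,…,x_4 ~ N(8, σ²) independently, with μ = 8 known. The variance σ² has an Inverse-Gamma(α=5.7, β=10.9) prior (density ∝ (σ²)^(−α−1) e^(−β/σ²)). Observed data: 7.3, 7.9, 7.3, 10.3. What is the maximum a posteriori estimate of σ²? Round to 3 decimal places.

σ̂²_MAP = 1.614

Sum of squared deviations about the known mean: SS = (7.3−8)² + (7.9−8)² + (7.3−8)² + (10.3−8)² = 6.28.
The Normal likelihood contributes (σ²)^(−n/2) exp(−SS/(2σ²)), so the posterior is Inverse-Gamma(α + n/2, β + SS/2) = Inverse-Gamma(7.7, 14.04).
The mode of Inverse-Gamma(a, b) is b/(a+1) = 14.04/8.7 ≈ 1.614.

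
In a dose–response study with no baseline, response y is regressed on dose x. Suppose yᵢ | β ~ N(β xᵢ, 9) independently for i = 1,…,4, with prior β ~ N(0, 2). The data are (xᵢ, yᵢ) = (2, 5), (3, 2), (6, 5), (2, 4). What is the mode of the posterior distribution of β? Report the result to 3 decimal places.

log p(β | y) = −Σ(yᵢ − βxᵢ)²/(2·9) − β²/(2·2) + const.
Setting the derivative to zero: Σxᵢ(yᵢ − βxᵢ)/9 − β/2 = 0, so β = Σxᵢyᵢ / (Σxᵢ² + σ²/τ²).
Σxᵢyᵢ = 2·5 + 3·2 + 6·5 + 2·4 = 54; Σxᵢ² = 53; σ²/τ² = 4.5.
β̂_MAP = 54 / (53 + 4.5) = 54/57.5 ≈ 0.939.

β̂_MAP = 0.939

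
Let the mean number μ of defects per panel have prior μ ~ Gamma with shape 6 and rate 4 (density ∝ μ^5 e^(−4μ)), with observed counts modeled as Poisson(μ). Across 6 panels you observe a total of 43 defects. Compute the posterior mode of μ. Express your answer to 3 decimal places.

μ̂_MAP = 4.800

Σxᵢ = 43, n = 6.
Posterior ∝ μ^5e^(−4μ) · μ^43e^(−6μ) = μ^48e^(−10μ), i.e. Gamma(shape=49, rate=10).
The mode of a Gamma(a, b) with a ≥ 1 (shape–rate) is (a−1)/b = 48/10 ≈ 4.800.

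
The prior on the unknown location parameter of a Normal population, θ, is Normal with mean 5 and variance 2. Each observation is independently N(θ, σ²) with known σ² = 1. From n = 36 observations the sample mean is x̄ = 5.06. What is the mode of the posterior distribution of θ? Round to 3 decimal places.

θ̂_MAP = 5.059

n = 36, x̄ = 5.06.
For a Normal prior and Normal likelihood with known variance, the posterior is Normal; its mode equals its mean, the precision-weighted average.
Prior precision 1/σ₀² = 1/2 = 0.5; data precision n/σ² = 36/1 = 36.
θ̂ = (0.5·5 + 36·5.06) / (0.5 + 36) = 184.66/36.5 = 9233/1825 ≈ 5.059.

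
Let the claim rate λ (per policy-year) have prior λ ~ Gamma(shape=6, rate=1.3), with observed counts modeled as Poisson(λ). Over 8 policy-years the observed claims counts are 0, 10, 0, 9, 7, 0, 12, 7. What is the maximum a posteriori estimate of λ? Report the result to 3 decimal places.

λ̂_MAP = 5.376

Σxᵢ = 0+10+0+9+7+0+12+7 = 45, with n = 8.
Posterior ∝ λ^5e^(−1.3λ) · λ^45e^(−8λ) = λ^50e^(−9.3λ), i.e. Gamma(shape=51, rate=9.3).
The mode of a Gamma(a, b) with a ≥ 1 (shape–rate) is (a−1)/b = 50/9.3 ≈ 5.376.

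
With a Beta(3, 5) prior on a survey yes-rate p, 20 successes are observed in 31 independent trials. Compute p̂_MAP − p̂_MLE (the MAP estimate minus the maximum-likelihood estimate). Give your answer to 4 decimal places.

MAP − MLE = -0.0506

Posterior is Beta(23, 16); MAP = (23−1)/(39−2) = 22/37 ≈ 0.59459.
MLE ignores the prior: p̂_MLE = k/n = 20/31 ≈ 0.64516.
Difference = 22/37 − 20/31 = -58/1147 ≈ -0.0506.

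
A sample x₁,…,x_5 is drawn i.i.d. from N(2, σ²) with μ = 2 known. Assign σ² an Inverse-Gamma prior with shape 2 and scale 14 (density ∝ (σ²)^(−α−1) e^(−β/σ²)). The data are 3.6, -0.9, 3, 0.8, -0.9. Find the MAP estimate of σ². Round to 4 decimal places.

Sum of squared deviations about the known mean: SS = (3.6−2)² + (-0.9−2)² + (3−2)² + (0.8−2)² + (-0.9−2)² = 21.82.
The Normal likelihood contributes (σ²)^(−n/2) exp(−SS/(2σ²)), so the posterior is Inverse-Gamma(α + n/2, β + SS/2) = Inverse-Gamma(4.5, 24.91).
The mode of Inverse-Gamma(a, b) is b/(a+1) = 24.91/5.5 ≈ 4.5291.

σ̂²_MAP = 4.5291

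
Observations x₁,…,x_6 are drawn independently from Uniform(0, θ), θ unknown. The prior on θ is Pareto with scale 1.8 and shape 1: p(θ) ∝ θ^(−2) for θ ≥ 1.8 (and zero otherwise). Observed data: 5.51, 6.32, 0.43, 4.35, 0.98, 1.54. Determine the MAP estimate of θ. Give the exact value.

θ̂_MAP = 6.32

The Uniform(0, θ) likelihood is θ^(−n) for θ ≥ max(xᵢ), zero otherwise. Here max(xᵢ) = 6.32.
Posterior ∝ θ^(−2) · θ^(−6) = θ^(−8) on θ ≥ max(1.8, 6.32) = 6.32.
This density is strictly decreasing in θ, so the posterior mode lies at the lower boundary of the support.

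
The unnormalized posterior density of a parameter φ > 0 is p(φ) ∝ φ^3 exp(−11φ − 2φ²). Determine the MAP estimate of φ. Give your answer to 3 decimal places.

ℓ'(φ) = 3/φ − 11 − 4φ. Setting this to zero and multiplying by φ: 4φ² + 11φ − 3 = 0.
φ = (−11 + √(11² + 4·4·3)) / (2·4) = (−11 + √169) / 8 = (−11 + 13)/8 = 1/4.
ℓ''(φ) = −3/φ² − 4 < 0, confirming a maximum.

φ̂_MAP = 0.250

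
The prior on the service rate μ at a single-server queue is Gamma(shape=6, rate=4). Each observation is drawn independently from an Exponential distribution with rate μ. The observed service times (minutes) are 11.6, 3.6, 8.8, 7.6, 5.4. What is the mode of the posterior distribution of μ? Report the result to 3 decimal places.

The Exponential(rate=μ) likelihood is ∝ μ^n e^(−μΣtᵢ). Here n = 5 and Σtᵢ = 11.6 + 3.6 + 8.8 + 7.6 + 5.4 = 37.
Posterior ∝ μ^5e^(−4μ) · μ^5e^(−37μ) = μ^10e^(−41μ), i.e. Gamma(11, 41).
Mode = (a−1)/b = 10/41 ≈ 0.244.

μ̂_MAP = 0.244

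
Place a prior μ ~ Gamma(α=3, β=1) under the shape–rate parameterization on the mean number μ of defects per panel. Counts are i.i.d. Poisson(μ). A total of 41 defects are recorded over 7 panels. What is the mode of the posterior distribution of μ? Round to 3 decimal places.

μ̂_MAP = 5.375

Σxᵢ = 41, n = 7.
Posterior ∝ μ^2e^(−1μ) · μ^41e^(−7μ) = μ^43e^(−8μ), i.e. Gamma(shape=44, rate=8).
The mode of a Gamma(a, b) with a ≥ 1 (shape–rate) is (a−1)/b = 43/8 ≈ 5.375.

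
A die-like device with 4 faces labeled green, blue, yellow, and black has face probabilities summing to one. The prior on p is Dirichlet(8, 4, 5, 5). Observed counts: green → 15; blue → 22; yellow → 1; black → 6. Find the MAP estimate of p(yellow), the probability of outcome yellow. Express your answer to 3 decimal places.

The posterior is Dirichlet(αᵢ + nᵢ) = Dirichlet(23, 26, 6, 11).
For a Dirichlet(a₁,…,a_K) with all aᵢ > 1, the mode has j-th component (aⱼ − 1)/(Σaᵢ − K).
Here Σaᵢ = 66 and K = 4, so p(yellow) = (6 − 1)/(66 − 4) = 5/62 ≈ 0.081.

MAP estimate of p(yellow) = 0.081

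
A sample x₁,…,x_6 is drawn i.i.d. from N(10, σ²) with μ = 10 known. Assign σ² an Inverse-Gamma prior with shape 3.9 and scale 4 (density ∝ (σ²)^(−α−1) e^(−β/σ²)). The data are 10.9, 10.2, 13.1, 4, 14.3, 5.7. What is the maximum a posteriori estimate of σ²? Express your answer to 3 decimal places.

σ̂²_MAP = 5.787

Sum of squared deviations about the known mean: SS = (10.9−10)² + (10.2−10)² + (13.1−10)² + (4−10)² + (14.3−10)² + (5.7−10)² = 83.44.
The Normal likelihood contributes (σ²)^(−n/2) exp(−SS/(2σ²)), so the posterior is Inverse-Gamma(α + n/2, β + SS/2) = Inverse-Gamma(6.9, 45.72).
The mode of Inverse-Gamma(a, b) is b/(a+1) = 45.72/7.9 ≈ 5.787.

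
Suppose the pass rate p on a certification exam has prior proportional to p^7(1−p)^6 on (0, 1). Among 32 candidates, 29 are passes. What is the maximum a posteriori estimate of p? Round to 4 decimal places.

The prior density ∝ p^7(1−p)^6 is the kernel of Beta(8, 7).
Data: 29 successes in 32 trials. The binomial likelihood contributes p^29(1−p)^3, so the posterior is Beta(8+29, 7+3) = Beta(37, 10).
For Beta(a, b) with a, b > 1 the mode is (a−1)/(a+b−2) = 36/45 ≈ 0.8000.

p̂_MAP = 0.8000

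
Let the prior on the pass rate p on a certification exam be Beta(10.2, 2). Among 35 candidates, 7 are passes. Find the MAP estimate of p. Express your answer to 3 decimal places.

p̂_MAP = 0.358

Prior: Beta(10.2, 2).
Data: 7 successes in 35 trials. The binomial likelihood contributes p^7(1−p)^28, so the posterior is Beta(10.2+7, 2+28) = Beta(17.2, 30).
For Beta(a, b) with a, b > 1 the mode is (a−1)/(a+b−2) = 16.2/45.2 ≈ 0.358.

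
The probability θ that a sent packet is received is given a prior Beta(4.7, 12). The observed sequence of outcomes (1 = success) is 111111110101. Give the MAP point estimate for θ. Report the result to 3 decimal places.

Prior: Beta(4.7, 12).
Data: 10 successes in 12 trials (from the sequence). The binomial likelihood contributes θ^10(1−θ)^2, so the posterior is Beta(4.7+10, 12+2) = Beta(14.7, 14).
For Beta(a, b) with a, b > 1 the mode is (a−1)/(a+b−2) = 13.7/26.7 ≈ 0.513.

θ̂_MAP = 0.513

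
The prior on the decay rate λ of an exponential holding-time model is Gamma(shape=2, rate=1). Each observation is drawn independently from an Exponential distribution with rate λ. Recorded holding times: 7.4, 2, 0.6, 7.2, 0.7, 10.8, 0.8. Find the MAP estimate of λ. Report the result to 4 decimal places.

The Exponential(rate=λ) likelihood is ∝ λ^n e^(−λΣtᵢ). Here n = 7 and Σtᵢ = 7.4 + 2 + 0.6 + 7.2 + 0.7 + 10.8 + 0.8 = 29.5.
Posterior ∝ λe^(−1λ) · λ^7e^(−29.5λ) = λ^8e^(−30.5λ), i.e. Gamma(9, 30.5).
Mode = (a−1)/b = 8/30.5 ≈ 0.2623.

λ̂_MAP = 0.2623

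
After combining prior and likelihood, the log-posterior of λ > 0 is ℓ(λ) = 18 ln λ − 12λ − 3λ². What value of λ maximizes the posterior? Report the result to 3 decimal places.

λ̂_MAP = 1.000

ℓ'(λ) = 18/λ − 12 − 6λ. Setting this to zero and multiplying by λ: 6λ² + 12λ − 18 = 0.
λ = (−12 + √(12² + 4·6·18)) / (2·6) = (−12 + √576) / 12 = (−12 + 24)/12 = 1.
ℓ''(λ) = −18/λ² − 6 < 0, confirming a maximum.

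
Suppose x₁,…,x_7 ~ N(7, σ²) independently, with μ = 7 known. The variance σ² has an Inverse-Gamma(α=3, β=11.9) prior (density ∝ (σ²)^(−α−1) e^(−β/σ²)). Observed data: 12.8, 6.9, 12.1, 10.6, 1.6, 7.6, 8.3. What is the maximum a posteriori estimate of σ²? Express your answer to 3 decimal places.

Sum of squared deviations about the known mean: SS = (12.8−7)² + (6.9−7)² + (12.1−7)² + (10.6−7)² + (1.6−7)² + (7.6−7)² + (8.3−7)² = 103.83.
The Normal likelihood contributes (σ²)^(−n/2) exp(−SS/(2σ²)), so the posterior is Inverse-Gamma(α + n/2, β + SS/2) = Inverse-Gamma(6.5, 63.815).
The mode of Inverse-Gamma(a, b) is b/(a+1) = 63.815/7.5 ≈ 8.509.

σ̂²_MAP = 8.509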